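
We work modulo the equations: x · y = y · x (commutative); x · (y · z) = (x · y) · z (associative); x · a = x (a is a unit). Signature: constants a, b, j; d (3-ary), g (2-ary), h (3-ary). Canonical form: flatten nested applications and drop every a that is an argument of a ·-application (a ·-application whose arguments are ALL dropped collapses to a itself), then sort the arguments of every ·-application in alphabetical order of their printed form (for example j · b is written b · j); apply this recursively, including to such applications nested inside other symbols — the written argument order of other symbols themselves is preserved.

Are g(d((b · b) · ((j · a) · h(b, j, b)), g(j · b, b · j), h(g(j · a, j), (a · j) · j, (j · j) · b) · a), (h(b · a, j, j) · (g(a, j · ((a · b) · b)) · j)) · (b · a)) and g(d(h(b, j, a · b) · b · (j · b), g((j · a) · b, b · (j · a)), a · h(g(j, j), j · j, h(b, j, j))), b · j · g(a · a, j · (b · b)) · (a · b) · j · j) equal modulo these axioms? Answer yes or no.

Answer: no — g(d(b · b · h(b, j, b) · j, g(b · j, b · j), h(g(j, j), j · j, b · j · j)), b · g(a, b · b · j) · h(b, j, j) · j) vs g(d(b · b · h(b, j, b) · j, g(b · j, b · j), h(g(j, j), j · j, h(b, j, j))), b · b · g(a, b · b · j) · j · j · j)

Derivation:
Left:  g(d((b · b) · ((j · a) · h(b, j, b)), g(j · b, b · j), h(g(j · a, j), (a · j) · j, (j · j) · b) · a), (h(b · a, j, j) · (g(a, j · ((a · b) · b)) · j)) · (b · a))
  Descend into:  (h(b · a, j, j) · (g(a, j · ((a · b) · b)) · j)) · (b · a)
  Merge nested applications:  h(b · a, j, j) · g(a, j · ((a · b) · b)) · j · b · a
  Inside:  h(b · a, j, j)  →  h(b, j, j)
  Canonicalize subterm:  g(a, j · ((a · b) · b))  →  g(a, b · b · j)
  Drop the unit:  drop a
  Order the arguments:  b · g(a, b · b · j) · h(b, j, j) · j
  Reassemble:  g(d(b · b · h(b, j, b) · j, g(b · j, b · j), h(g(j, j), j · j, b · j · j)), b · g(a, b · b · j) · h(b, j, j) · j)
Right:  g(d(h(b, j, a · b) · b · (j · b), g((j · a) · b, b · (j · a)), a · h(g(j, j), j · j, h(b, j, j))), b · j · g(a · a, j · (b · b)) · (a · b) · j · j)
  Focus inside:  b · j · g(a · a, j · (b · b)) · (a · b) · j · j
  Flatten:  b · j · g(a · a, j · (b · b)) · a · b · j · j
  Inside:  g(a · a, j · (b · b))  →  g(a, b · b · j)
  Unit:  drop a
  Sort:  b · b · g(a, b · b · j) · j · j · j
  Rebuild:  g(d(b · b · h(b, j, b) · j, g(b · j, b · j), h(g(j, j), j · j, h(b, j, j))), b · b · g(a, b · b · j) · j · j · j)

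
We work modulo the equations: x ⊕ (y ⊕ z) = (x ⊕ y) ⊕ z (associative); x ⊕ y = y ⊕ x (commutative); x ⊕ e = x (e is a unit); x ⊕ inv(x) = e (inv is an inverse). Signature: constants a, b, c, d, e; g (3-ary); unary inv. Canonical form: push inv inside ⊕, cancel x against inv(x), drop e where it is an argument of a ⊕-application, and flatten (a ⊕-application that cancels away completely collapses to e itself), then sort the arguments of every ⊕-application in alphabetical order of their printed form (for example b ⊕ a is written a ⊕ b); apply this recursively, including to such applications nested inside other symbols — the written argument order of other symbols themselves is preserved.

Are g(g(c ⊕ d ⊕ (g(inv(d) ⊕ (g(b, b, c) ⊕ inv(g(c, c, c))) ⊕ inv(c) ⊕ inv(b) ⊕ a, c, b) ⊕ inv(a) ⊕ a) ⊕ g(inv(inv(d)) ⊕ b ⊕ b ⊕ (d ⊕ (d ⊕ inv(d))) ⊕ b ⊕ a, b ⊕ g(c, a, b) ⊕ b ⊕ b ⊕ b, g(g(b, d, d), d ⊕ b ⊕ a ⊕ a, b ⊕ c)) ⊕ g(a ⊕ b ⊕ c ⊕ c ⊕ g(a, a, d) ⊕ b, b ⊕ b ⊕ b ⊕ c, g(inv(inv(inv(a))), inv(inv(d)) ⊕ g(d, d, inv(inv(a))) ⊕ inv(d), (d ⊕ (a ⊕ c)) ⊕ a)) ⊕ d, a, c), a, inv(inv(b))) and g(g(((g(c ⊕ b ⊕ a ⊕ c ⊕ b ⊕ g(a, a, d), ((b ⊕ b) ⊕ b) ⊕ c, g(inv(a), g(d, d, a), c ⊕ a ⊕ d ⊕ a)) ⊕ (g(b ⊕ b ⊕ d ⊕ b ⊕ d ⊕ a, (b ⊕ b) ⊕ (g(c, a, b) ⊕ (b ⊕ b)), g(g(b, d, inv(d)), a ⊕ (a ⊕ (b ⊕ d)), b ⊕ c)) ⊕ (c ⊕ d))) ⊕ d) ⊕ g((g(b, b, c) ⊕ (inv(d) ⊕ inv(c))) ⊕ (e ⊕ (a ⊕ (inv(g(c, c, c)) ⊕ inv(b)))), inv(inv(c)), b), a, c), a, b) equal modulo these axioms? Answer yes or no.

Left:  g(g(c ⊕ d ⊕ (g(inv(d) ⊕ (g(b, b, c) ⊕ inv(g(c, c, c))) ⊕ inv(c) ⊕ inv(b) ⊕ a, c, b) ⊕ inv(a) ⊕ a) ⊕ g(inv(inv(d)) ⊕ b ⊕ b ⊕ (d ⊕ (d ⊕ inv(d))) ⊕ b ⊕ a, b ⊕ g(c, a, b) ⊕ b ⊕ b ⊕ b, g(g(b, d, d), d ⊕ b ⊕ a ⊕ a, b ⊕ c)) ⊕ g(a ⊕ b ⊕ c ⊕ c ⊕ g(a, a, d) ⊕ b, b ⊕ b ⊕ b ⊕ c, g(inv(inv(inv(a))), inv(inv(d)) ⊕ g(d, d, inv(inv(a))) ⊕ inv(d), (d ⊕ (a ⊕ c)) ⊕ a)) ⊕ d, a, c), a, inv(inv(b)))
  Focus inside:  c ⊕ d ⊕ (g(inv(d) ⊕ (g(b, b, c) ⊕ inv(g(c, c, c))) ⊕ inv(c) ⊕ inv(b) ⊕ a, c, b) ⊕ inv(a) ⊕ a) ⊕ g(inv(inv(d)) ⊕ b ⊕ b ⊕ (d ⊕ (d ⊕ inv(d))) ⊕ b ⊕ a, b ⊕ g(c, a, b) ⊕ b ⊕ b ⊕ b, g(g(b, d, d), d ⊕ b ⊕ a ⊕ a, b ⊕ c)) ⊕ g(a ⊕ b ⊕ c ⊕ c ⊕ g(a, a, d) ⊕ b, b ⊕ b ⊕ b ⊕ c, g(inv(inv(inv(a))), inv(inv(d)) ⊕ g(d, d, inv(inv(a))) ⊕ inv(d), (d ⊕ (a ⊕ c)) ⊕ a)) ⊕ d
  Push inv inside:  distribute inv over ⊕ and collapse double inv
  Inverses cancel:  a cancels
  Combine occurrences:  c ⊕ d ⊕ d ⊕ g(a ⊕ g(b, b, c) ⊕ inv(b) ⊕ inv(c) ⊕ inv(d) ⊕ inv(g(c, c, c)), c, b) ⊕ g(a ⊕ b ⊕ b ⊕ b ⊕ d ⊕ d, b ⊕ b ⊕ b ⊕ b ⊕ g(c, a, b), g(g(b, d, d), a ⊕ a ⊕ b ⊕ d, b ⊕ c)) ⊕ g(a ⊕ b ⊕ b ⊕ c ⊕ c ⊕ g(a, a, d), b ⊕ b ⊕ b ⊕ c, g(inv(a), g(d, d, a), a ⊕ a ⊕ c ⊕ d))
  Sort arguments:  c ⊕ d ⊕ d ⊕ g(a ⊕ b ⊕ b ⊕ b ⊕ d ⊕ d, b ⊕ b ⊕ b ⊕ b ⊕ g(c, a, b), g(g(b, d, d), a ⊕ a ⊕ b ⊕ d, b ⊕ c)) ⊕ g(a ⊕ b ⊕ b ⊕ c ⊕ c ⊕ g(a, a, d), b ⊕ b ⊕ b ⊕ c, g(inv(a), g(d, d, a), a ⊕ a ⊕ c ⊕ d)) ⊕ g(a ⊕ g(b, b, c) ⊕ inv(b) ⊕ inv(c) ⊕ inv(d) ⊕ inv(g(c, c, c)), c, b)
  Rebuild:  g(g(c ⊕ d ⊕ d ⊕ g(a ⊕ b ⊕ b ⊕ b ⊕ d ⊕ d, b ⊕ b ⊕ b ⊕ b ⊕ g(c, a, b), g(g(b, d, d), a ⊕ a ⊕ b ⊕ d, b ⊕ c)) ⊕ g(a ⊕ b ⊕ b ⊕ c ⊕ c ⊕ g(a, a, d), b ⊕ b ⊕ b ⊕ c, g(inv(a), g(d, d, a), a ⊕ a ⊕ c ⊕ d)) ⊕ g(a ⊕ g(b, b, c) ⊕ inv(b) ⊕ inv(c) ⊕ inv(d) ⊕ inv(g(c, c, c)), c, b), a, c), a, b)
Right:  g(g(((g(c ⊕ b ⊕ a ⊕ c ⊕ b ⊕ g(a, a, d), ((b ⊕ b) ⊕ b) ⊕ c, g(inv(a), g(d, d, a), c ⊕ a ⊕ d ⊕ a)) ⊕ (g(b ⊕ b ⊕ d ⊕ b ⊕ d ⊕ a, (b ⊕ b) ⊕ (g(c, a, b) ⊕ (b ⊕ b)), g(g(b, d, inv(d)), a ⊕ (a ⊕ (b ⊕ d)), b ⊕ c)) ⊕ (c ⊕ d))) ⊕ d) ⊕ g((g(b, b, c) ⊕ (inv(d) ⊕ inv(c))) ⊕ (e ⊕ (a ⊕ (inv(g(c, c, c)) ⊕ inv(b)))), inv(inv(c)), b), a, c), a, b)
  Work inside:  ((g(c ⊕ b ⊕ a ⊕ c ⊕ b ⊕ g(a, a, d), ((b ⊕ b) ⊕ b) ⊕ c, g(inv(a), g(d, d, a), c ⊕ a ⊕ d ⊕ a)) ⊕ (g(b ⊕ b ⊕ d ⊕ b ⊕ d ⊕ a, (b ⊕ b) ⊕ (g(c, a, b) ⊕ (b ⊕ b)), g(g(b, d, inv(d)), a ⊕ (a ⊕ (b ⊕ d)), b ⊕ c)) ⊕ (c ⊕ d))) ⊕ d) ⊕ g((g(b, b, c) ⊕ (inv(d) ⊕ inv(c))) ⊕ (e ⊕ (a ⊕ (inv(g(c, c, c)) ⊕ inv(b)))), inv(inv(c)), b)
  Push inv inside:  distribute inv over ⊕ and collapse double inv
  Combine occurrences:  g(a ⊕ b ⊕ b ⊕ c ⊕ c ⊕ g(a, a, d), b ⊕ b ⊕ b ⊕ c, g(inv(a), g(d, d, a), a ⊕ a ⊕ c ⊕ d)) ⊕ g(a ⊕ b ⊕ b ⊕ b ⊕ d ⊕ d, b ⊕ b ⊕ b ⊕ b ⊕ g(c, a, b), g(g(b, d, inv(d)), a ⊕ a ⊕ b ⊕ d, b ⊕ c)) ⊕ c ⊕ d ⊕ d ⊕ g(a ⊕ g(b, b, c) ⊕ inv(b) ⊕ inv(c) ⊕ inv(d) ⊕ inv(g(c, c, c)), c, b)
  Order the arguments:  c ⊕ d ⊕ d ⊕ g(a ⊕ b ⊕ b ⊕ b ⊕ d ⊕ d, b ⊕ b ⊕ b ⊕ b ⊕ g(c, a, b), g(g(b, d, inv(d)), a ⊕ a ⊕ b ⊕ d, b ⊕ c)) ⊕ g(a ⊕ b ⊕ b ⊕ c ⊕ c ⊕ g(a, a, d), b ⊕ b ⊕ b ⊕ c, g(inv(a), g(d, d, a), a ⊕ a ⊕ c ⊕ d)) ⊕ g(a ⊕ g(b, b, c) ⊕ inv(b) ⊕ inv(c) ⊕ inv(d) ⊕ inv(g(c, c, c)), c, b)
  Put back:  g(g(c ⊕ d ⊕ d ⊕ g(a ⊕ b ⊕ b ⊕ b ⊕ d ⊕ d, b ⊕ b ⊕ b ⊕ b ⊕ g(c, a, b), g(g(b, d, inv(d)), a ⊕ a ⊕ b ⊕ d, b ⊕ c)) ⊕ g(a ⊕ b ⊕ b ⊕ c ⊕ c ⊕ g(a, a, d), b ⊕ b ⊕ b ⊕ c, g(inv(a), g(d, d, a), a ⊕ a ⊕ c ⊕ d)) ⊕ g(a ⊕ g(b, b, c) ⊕ inv(b) ⊕ inv(c) ⊕ inv(d) ⊕ inv(g(c, c, c)), c, b), a, c), a, b)

Answer: no — g(g(c ⊕ d ⊕ d ⊕ g(a ⊕ b ⊕ b ⊕ b ⊕ d ⊕ d, b ⊕ b ⊕ b ⊕ b ⊕ g(c, a, b), g(g(b, d, d), a ⊕ a ⊕ b ⊕ d, b ⊕ c)) ⊕ g(a ⊕ b ⊕ b ⊕ c ⊕ c ⊕ g(a, a, d), b ⊕ b ⊕ b ⊕ c, g(inv(a), g(d, d, a), a ⊕ a ⊕ c ⊕ d)) ⊕ g(a ⊕ g(b, b, c) ⊕ inv(b) ⊕ inv(c) ⊕ inv(d) ⊕ inv(g(c, c, c)), c, b), a, c), a, b) vs g(g(c ⊕ d ⊕ d ⊕ g(a ⊕ b ⊕ b ⊕ b ⊕ d ⊕ d, b ⊕ b ⊕ b ⊕ b ⊕ g(c, a, b), g(g(b, d, inv(d)), a ⊕ a ⊕ b ⊕ d, b ⊕ c)) ⊕ g(a ⊕ b ⊕ b ⊕ c ⊕ c ⊕ g(a, a, d), b ⊕ b ⊕ b ⊕ c, g(inv(a), g(d, d, a), a ⊕ a ⊕ c ⊕ d)) ⊕ g(a ⊕ g(b, b, c) ⊕ inv(b) ⊕ inv(c) ⊕ inv(d) ⊕ inv(g(c, c, c)), c, b), a, c), a, b)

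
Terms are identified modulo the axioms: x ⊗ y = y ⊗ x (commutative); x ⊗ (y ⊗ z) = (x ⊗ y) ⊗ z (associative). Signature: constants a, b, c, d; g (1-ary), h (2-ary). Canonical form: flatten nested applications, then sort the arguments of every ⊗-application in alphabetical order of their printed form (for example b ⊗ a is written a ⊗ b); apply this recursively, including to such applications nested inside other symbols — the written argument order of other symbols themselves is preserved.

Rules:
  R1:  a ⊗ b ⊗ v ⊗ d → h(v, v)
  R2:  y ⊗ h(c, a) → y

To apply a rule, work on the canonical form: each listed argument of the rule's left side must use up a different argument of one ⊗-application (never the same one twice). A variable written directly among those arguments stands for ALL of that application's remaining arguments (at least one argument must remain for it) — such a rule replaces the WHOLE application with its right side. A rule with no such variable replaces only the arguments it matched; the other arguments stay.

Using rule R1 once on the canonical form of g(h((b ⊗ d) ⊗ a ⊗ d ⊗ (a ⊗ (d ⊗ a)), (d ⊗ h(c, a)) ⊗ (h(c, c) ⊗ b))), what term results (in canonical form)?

Answer: g(h(h(a ⊗ a ⊗ d ⊗ d, a ⊗ a ⊗ d ⊗ d), b ⊗ d ⊗ h(c, a) ⊗ h(c, c)))

Derivation:
Canonical form:  g(h(a ⊗ a ⊗ a ⊗ b ⊗ d ⊗ d ⊗ d, b ⊗ d ⊗ h(c, a) ⊗ h(c, c)))
Apply R1:  consuming a, b, d;  v := a ⊗ a ⊗ d ⊗ d
Every leftover argument binds to the variable; the entire application is replaced.
New term:  g(h(h(a ⊗ a ⊗ d ⊗ d, a ⊗ a ⊗ d ⊗ d), b ⊗ d ⊗ h(c, a) ⊗ h(c, c)))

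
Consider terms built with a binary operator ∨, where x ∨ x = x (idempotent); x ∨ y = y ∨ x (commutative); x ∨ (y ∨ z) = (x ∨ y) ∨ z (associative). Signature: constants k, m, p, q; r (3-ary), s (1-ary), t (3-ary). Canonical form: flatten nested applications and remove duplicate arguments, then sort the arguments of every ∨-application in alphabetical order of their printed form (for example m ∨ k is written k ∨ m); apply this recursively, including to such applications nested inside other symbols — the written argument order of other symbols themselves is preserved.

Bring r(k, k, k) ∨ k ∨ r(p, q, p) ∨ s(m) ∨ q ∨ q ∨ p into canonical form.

Answer: k ∨ p ∨ q ∨ r(k, k, k) ∨ r(p, q, p) ∨ s(m)

Derivation:
Drop duplicates:  drop duplicate q
Sort arguments:  k ∨ p ∨ q ∨ r(k, k, k) ∨ r(p, q, p) ∨ s(m)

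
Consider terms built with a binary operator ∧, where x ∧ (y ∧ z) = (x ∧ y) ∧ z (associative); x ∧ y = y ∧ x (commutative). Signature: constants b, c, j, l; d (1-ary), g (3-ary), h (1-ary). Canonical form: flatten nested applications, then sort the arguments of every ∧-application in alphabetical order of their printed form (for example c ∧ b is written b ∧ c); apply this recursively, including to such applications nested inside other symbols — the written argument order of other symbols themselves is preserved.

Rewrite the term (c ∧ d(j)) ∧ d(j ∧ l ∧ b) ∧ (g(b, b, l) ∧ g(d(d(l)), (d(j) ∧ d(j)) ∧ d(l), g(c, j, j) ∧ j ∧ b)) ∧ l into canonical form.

Answer: c ∧ d(b ∧ j ∧ l) ∧ d(j) ∧ g(b, b, l) ∧ g(d(d(l)), d(j) ∧ d(j) ∧ d(l), b ∧ g(c, j, j) ∧ j) ∧ l

Derivation:
Flatten:  c ∧ d(j) ∧ d(j ∧ l ∧ b) ∧ g(b, b, l) ∧ g(d(d(l)), (d(j) ∧ d(j)) ∧ d(l), g(c, j, j) ∧ j ∧ b) ∧ l
Simplify inside:  d(j ∧ l ∧ b)  →  d(b ∧ j ∧ l)
Canonicalize subterm:  g(d(d(l)), (d(j) ∧ d(j)) ∧ d(l), g(c, j, j) ∧ j ∧ b)  →  g(d(d(l)), d(j) ∧ d(j) ∧ d(l), b ∧ g(c, j, j) ∧ j)
Sort:  c ∧ d(b ∧ j ∧ l) ∧ d(j) ∧ g(b, b, l) ∧ g(d(d(l)), d(j) ∧ d(j) ∧ d(l), b ∧ g(c, j, j) ∧ j) ∧ l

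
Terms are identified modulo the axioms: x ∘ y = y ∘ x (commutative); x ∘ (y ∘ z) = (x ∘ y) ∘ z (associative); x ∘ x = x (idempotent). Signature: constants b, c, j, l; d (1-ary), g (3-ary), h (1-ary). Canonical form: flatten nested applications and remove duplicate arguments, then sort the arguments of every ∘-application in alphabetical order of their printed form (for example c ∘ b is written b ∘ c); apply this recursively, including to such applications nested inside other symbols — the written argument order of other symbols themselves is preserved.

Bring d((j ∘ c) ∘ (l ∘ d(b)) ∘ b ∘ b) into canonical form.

Answer: d(b ∘ c ∘ d(b) ∘ j ∘ l)

Derivation:
Work inside:  (j ∘ c) ∘ (l ∘ d(b)) ∘ b ∘ b
Flatten:  j ∘ c ∘ l ∘ d(b) ∘ b ∘ b
Idempotence:  drop duplicate b
Order the arguments:  b ∘ c ∘ d(b) ∘ j ∘ l
Rebuild:  d(b ∘ c ∘ d(b) ∘ j ∘ l)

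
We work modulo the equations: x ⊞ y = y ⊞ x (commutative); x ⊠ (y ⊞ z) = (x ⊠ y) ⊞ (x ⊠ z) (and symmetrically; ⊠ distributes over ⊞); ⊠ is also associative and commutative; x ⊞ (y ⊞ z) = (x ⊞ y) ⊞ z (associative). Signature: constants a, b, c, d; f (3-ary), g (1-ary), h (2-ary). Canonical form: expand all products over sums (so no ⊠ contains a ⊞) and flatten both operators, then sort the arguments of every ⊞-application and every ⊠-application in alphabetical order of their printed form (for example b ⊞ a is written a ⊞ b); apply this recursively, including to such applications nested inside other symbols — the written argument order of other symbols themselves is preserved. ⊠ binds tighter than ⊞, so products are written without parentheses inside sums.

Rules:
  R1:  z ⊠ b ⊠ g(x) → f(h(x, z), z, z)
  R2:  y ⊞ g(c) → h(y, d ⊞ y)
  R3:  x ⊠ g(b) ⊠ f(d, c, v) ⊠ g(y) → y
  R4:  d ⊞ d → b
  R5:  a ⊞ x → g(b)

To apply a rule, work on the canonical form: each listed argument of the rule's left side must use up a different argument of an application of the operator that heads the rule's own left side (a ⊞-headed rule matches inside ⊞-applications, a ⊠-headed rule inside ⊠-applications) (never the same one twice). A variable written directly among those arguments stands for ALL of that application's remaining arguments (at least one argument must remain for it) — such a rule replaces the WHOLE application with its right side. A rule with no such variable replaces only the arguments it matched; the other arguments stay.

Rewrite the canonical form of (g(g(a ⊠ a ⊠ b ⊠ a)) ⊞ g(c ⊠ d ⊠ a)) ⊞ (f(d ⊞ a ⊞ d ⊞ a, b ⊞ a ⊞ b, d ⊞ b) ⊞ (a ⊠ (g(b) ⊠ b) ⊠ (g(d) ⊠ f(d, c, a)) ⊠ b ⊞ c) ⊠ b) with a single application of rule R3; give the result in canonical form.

Answer: b ⊠ c ⊞ d ⊞ f(a ⊞ a ⊞ d ⊞ d, a ⊞ b ⊞ b, b ⊞ d) ⊞ g(a ⊠ c ⊠ d) ⊞ g(g(a ⊠ a ⊠ a ⊠ b))

Derivation:
Canonical form:  a ⊠ b ⊠ b ⊠ b ⊠ f(d, c, a) ⊠ g(b) ⊠ g(d) ⊞ b ⊠ c ⊞ f(a ⊞ a ⊞ d ⊞ d, a ⊞ b ⊞ b, b ⊞ d) ⊞ g(a ⊠ c ⊠ d) ⊞ g(g(a ⊠ a ⊠ a ⊠ b))
Match R3:  consume f(d, c, a), g(b), g(d);  v := a, x := a ⊠ b ⊠ b ⊠ b, y := d
Every leftover argument binds to the variable; the entire application is replaced.
Result:  b ⊠ c ⊞ d ⊞ f(a ⊞ a ⊞ d ⊞ d, a ⊞ b ⊞ b, b ⊞ d) ⊞ g(a ⊠ c ⊠ d) ⊞ g(g(a ⊠ a ⊠ a ⊠ b))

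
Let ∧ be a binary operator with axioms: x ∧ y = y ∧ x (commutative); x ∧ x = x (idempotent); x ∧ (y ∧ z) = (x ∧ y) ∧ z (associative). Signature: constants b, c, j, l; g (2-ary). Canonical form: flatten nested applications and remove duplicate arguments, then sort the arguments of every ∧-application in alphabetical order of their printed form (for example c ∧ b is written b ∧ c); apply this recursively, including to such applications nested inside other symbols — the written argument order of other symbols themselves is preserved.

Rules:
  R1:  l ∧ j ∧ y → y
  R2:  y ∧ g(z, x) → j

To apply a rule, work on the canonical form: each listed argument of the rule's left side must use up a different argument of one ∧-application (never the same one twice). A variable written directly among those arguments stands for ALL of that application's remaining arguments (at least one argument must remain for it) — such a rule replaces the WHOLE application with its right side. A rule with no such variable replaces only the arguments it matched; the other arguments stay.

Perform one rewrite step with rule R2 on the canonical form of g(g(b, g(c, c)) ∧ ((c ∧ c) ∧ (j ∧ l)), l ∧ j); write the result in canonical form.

Answer: g(j, j ∧ l)

Derivation:
Canonical form:  g(c ∧ g(b, g(c, c)) ∧ j ∧ l, j ∧ l)
Apply R2:  consuming g(b, g(c, c));  x := g(c, c), y := c ∧ j ∧ l, z := b
The variable takes the whole remainder — replace the entire application.
New term:  g(j, j ∧ l)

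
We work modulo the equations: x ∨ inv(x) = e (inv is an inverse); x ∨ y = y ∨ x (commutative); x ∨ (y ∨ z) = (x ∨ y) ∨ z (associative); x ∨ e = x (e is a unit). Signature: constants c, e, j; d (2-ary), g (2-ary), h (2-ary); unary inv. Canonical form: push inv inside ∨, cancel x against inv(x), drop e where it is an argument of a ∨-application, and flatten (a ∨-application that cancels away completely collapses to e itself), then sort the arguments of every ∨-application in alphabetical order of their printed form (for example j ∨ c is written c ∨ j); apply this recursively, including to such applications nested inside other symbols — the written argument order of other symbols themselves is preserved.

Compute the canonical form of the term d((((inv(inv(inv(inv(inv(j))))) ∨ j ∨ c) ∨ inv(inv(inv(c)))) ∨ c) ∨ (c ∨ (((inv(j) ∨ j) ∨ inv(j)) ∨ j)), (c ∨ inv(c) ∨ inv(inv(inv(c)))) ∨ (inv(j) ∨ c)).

Focus inside:  (((inv(inv(inv(inv(inv(j))))) ∨ j ∨ c) ∨ inv(inv(inv(c)))) ∨ c) ∨ (c ∨ (((inv(j) ∨ j) ∨ inv(j)) ∨ j))
Push inv inside:  distribute inv over ∨ and collapse double inv
Cancel:  j cancels
Collect terms:  c ∨ c
Reassemble:  d(c ∨ c, inv(j))

Answer: d(c ∨ c, inv(j))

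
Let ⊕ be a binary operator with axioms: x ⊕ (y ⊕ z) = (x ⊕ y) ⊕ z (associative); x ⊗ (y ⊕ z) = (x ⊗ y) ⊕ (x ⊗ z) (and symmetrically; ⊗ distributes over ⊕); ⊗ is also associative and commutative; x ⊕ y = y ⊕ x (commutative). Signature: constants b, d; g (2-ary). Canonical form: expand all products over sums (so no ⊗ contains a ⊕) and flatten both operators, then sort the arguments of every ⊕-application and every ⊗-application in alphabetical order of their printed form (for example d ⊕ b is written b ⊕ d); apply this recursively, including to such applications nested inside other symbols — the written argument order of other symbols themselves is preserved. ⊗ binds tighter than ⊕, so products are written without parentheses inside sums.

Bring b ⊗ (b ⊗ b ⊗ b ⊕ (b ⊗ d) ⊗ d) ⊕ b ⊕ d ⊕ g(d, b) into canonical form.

Expand products over sums:  b ⊗ b ⊗ b ⊗ b ⊕ b ⊗ b ⊗ d ⊗ d ⊕ b ⊕ d ⊕ g(d, b)
Order the arguments:  b ⊕ b ⊗ b ⊗ b ⊗ b ⊕ b ⊗ b ⊗ d ⊗ d ⊕ d ⊕ g(d, b)

Answer: b ⊕ b ⊗ b ⊗ b ⊗ b ⊕ b ⊗ b ⊗ d ⊗ d ⊕ d ⊕ g(d, b)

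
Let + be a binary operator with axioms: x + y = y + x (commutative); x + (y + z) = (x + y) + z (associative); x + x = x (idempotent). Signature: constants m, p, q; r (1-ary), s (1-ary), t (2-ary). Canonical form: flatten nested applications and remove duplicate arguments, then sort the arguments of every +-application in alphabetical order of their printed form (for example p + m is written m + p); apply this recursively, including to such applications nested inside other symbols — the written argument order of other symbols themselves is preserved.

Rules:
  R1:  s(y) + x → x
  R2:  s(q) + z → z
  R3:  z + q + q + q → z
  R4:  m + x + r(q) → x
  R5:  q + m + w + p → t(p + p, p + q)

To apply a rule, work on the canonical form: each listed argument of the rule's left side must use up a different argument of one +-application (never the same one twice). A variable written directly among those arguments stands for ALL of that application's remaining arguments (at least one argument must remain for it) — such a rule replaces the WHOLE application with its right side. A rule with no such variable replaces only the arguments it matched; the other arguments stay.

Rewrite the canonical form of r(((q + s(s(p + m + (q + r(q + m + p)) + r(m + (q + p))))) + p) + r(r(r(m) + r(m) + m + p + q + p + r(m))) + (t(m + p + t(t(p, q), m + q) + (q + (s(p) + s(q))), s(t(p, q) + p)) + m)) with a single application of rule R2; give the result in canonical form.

Answer: r(m + p + q + r(r(m + p + q + r(m))) + s(s(m + p + q + r(m + p + q))) + t(m + p + q + s(p) + t(t(p, q), m + q), s(p + t(p, q))))

Derivation:
Canonical form:  r(m + p + q + r(r(m + p + q + r(m))) + s(s(m + p + q + r(m + p + q))) + t(m + p + q + s(p) + s(q) + t(t(p, q), m + q), s(p + t(p, q))))
Match R2:  consume s(q);  z := m + p + q + s(p) + t(t(p, q), m + q)
The variable takes the whole remainder — replace the entire application.
Giving:  r(m + p + q + r(r(m + p + q + r(m))) + s(s(m + p + q + r(m + p + q))) + t(m + p + q + s(p) + t(t(p, q), m + q), s(p + t(p, q))))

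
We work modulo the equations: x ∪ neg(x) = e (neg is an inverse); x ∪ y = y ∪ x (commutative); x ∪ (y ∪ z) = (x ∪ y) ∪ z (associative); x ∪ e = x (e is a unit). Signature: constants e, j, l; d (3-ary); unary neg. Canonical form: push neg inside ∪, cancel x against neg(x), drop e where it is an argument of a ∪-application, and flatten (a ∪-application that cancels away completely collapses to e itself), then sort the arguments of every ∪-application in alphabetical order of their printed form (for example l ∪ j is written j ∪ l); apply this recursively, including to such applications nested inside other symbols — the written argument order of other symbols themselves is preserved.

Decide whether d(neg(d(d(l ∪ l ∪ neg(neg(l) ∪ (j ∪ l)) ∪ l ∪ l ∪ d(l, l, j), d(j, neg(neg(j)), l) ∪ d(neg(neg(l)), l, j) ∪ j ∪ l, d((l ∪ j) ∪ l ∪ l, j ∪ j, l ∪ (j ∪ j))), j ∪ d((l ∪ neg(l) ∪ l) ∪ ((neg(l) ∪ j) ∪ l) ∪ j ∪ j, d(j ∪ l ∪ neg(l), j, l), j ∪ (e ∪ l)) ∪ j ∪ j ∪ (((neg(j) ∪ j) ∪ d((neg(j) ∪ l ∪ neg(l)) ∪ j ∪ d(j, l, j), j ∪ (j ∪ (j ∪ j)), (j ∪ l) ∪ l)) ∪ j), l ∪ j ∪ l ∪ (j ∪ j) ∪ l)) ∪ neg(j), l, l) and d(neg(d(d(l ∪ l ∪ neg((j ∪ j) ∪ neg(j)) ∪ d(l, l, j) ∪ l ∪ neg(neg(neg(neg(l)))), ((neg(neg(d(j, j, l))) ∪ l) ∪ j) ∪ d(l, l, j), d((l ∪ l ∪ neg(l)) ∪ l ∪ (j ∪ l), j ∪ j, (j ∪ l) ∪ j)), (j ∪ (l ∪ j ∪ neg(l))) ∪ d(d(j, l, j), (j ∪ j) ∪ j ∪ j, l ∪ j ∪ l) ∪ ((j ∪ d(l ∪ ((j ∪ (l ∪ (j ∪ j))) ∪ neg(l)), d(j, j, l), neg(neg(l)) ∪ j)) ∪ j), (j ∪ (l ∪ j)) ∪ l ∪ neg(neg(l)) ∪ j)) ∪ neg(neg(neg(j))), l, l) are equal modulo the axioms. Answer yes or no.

Answer: yes — both canonical forms are d(neg(d(d(d(l, l, j) ∪ l ∪ l ∪ l ∪ l ∪ neg(j), d(j, j, l) ∪ d(l, l, j) ∪ j ∪ l, d(j ∪ l ∪ l ∪ l, j ∪ j, j ∪ j ∪ l)), d(d(j, l, j), j ∪ j ∪ j ∪ j, j ∪ l ∪ l) ∪ d(j ∪ j ∪ j ∪ l, d(j, j, l), j ∪ l) ∪ j ∪ j ∪ j ∪ j, j ∪ j ∪ j ∪ l ∪ l ∪ l)) ∪ neg(j), l, l)

Derivation:
Left:  d(neg(d(d(l ∪ l ∪ neg(neg(l) ∪ (j ∪ l)) ∪ l ∪ l ∪ d(l, l, j), d(j, neg(neg(j)), l) ∪ d(neg(neg(l)), l, j) ∪ j ∪ l, d((l ∪ j) ∪ l ∪ l, j ∪ j, l ∪ (j ∪ j))), j ∪ d((l ∪ neg(l) ∪ l) ∪ ((neg(l) ∪ j) ∪ l) ∪ j ∪ j, d(j ∪ l ∪ neg(l), j, l), j ∪ (e ∪ l)) ∪ j ∪ j ∪ (((neg(j) ∪ j) ∪ d((neg(j) ∪ l ∪ neg(l)) ∪ j ∪ d(j, l, j), j ∪ (j ∪ (j ∪ j)), (j ∪ l) ∪ l)) ∪ j), l ∪ j ∪ l ∪ (j ∪ j) ∪ l)) ∪ neg(j), l, l)
  Work inside:  neg(d(d(l ∪ l ∪ neg(neg(l) ∪ (j ∪ l)) ∪ l ∪ l ∪ d(l, l, j), d(j, neg(neg(j)), l) ∪ d(neg(neg(l)), l, j) ∪ j ∪ l, d((l ∪ j) ∪ l ∪ l, j ∪ j, l ∪ (j ∪ j))), j ∪ d((l ∪ neg(l) ∪ l) ∪ ((neg(l) ∪ j) ∪ l) ∪ j ∪ j, d(j ∪ l ∪ neg(l), j, l), j ∪ (e ∪ l)) ∪ j ∪ j ∪ (((neg(j) ∪ j) ∪ d((neg(j) ∪ l ∪ neg(l)) ∪ j ∪ d(j, l, j), j ∪ (j ∪ (j ∪ j)), (j ∪ l) ∪ l)) ∪ j), l ∪ j ∪ l ∪ (j ∪ j) ∪ l)) ∪ neg(j)
  Push neg inside:  distribute neg over ∪ and collapse double neg
  Combine occurrences:  neg(d(d(d(l, l, j) ∪ l ∪ l ∪ l ∪ l ∪ neg(j), d(j, j, l) ∪ d(l, l, j) ∪ j ∪ l, d(j ∪ l ∪ l ∪ l, j ∪ j, j ∪ j ∪ l)), d(d(j, l, j), j ∪ j ∪ j ∪ j, j ∪ l ∪ l) ∪ d(j ∪ j ∪ j ∪ l, d(j, j, l), j ∪ l) ∪ j ∪ j ∪ j ∪ j, j ∪ j ∪ j ∪ l ∪ l ∪ l)) ∪ neg(j)
  Rebuild:  d(neg(d(d(d(l, l, j) ∪ l ∪ l ∪ l ∪ l ∪ neg(j), d(j, j, l) ∪ d(l, l, j) ∪ j ∪ l, d(j ∪ l ∪ l ∪ l, j ∪ j, j ∪ j ∪ l)), d(d(j, l, j), j ∪ j ∪ j ∪ j, j ∪ l ∪ l) ∪ d(j ∪ j ∪ j ∪ l, d(j, j, l), j ∪ l) ∪ j ∪ j ∪ j ∪ j, j ∪ j ∪ j ∪ l ∪ l ∪ l)) ∪ neg(j), l, l)
Right:  d(neg(d(d(l ∪ l ∪ neg((j ∪ j) ∪ neg(j)) ∪ d(l, l, j) ∪ l ∪ neg(neg(neg(neg(l)))), ((neg(neg(d(j, j, l))) ∪ l) ∪ j) ∪ d(l, l, j), d((l ∪ l ∪ neg(l)) ∪ l ∪ (j ∪ l), j ∪ j, (j ∪ l) ∪ j)), (j ∪ (l ∪ j ∪ neg(l))) ∪ d(d(j, l, j), (j ∪ j) ∪ j ∪ j, l ∪ j ∪ l) ∪ ((j ∪ d(l ∪ ((j ∪ (l ∪ (j ∪ j))) ∪ neg(l)), d(j, j, l), neg(neg(l)) ∪ j)) ∪ j), (j ∪ (l ∪ j)) ∪ l ∪ neg(neg(l)) ∪ j)) ∪ neg(neg(neg(j))), l, l)
  Work inside:  neg(d(d(l ∪ l ∪ neg((j ∪ j) ∪ neg(j)) ∪ d(l, l, j) ∪ l ∪ neg(neg(neg(neg(l)))), ((neg(neg(d(j, j, l))) ∪ l) ∪ j) ∪ d(l, l, j), d((l ∪ l ∪ neg(l)) ∪ l ∪ (j ∪ l), j ∪ j, (j ∪ l) ∪ j)), (j ∪ (l ∪ j ∪ neg(l))) ∪ d(d(j, l, j), (j ∪ j) ∪ j ∪ j, l ∪ j ∪ l) ∪ ((j ∪ d(l ∪ ((j ∪ (l ∪ (j ∪ j))) ∪ neg(l)), d(j, j, l), neg(neg(l)) ∪ j)) ∪ j), (j ∪ (l ∪ j)) ∪ l ∪ neg(neg(l)) ∪ j)) ∪ neg(neg(neg(j)))
  Push neg inside:  distribute neg over ∪ and collapse double neg
  Collect:  neg(d(d(d(l, l, j) ∪ l ∪ l ∪ l ∪ l ∪ neg(j), d(j, j, l) ∪ d(l, l, j) ∪ j ∪ l, d(j ∪ l ∪ l ∪ l, j ∪ j, j ∪ j ∪ l)), d(d(j, l, j), j ∪ j ∪ j ∪ j, j ∪ l ∪ l) ∪ d(j ∪ j ∪ j ∪ l, d(j, j, l), j ∪ l) ∪ j ∪ j ∪ j ∪ j, j ∪ j ∪ j ∪ l ∪ l ∪ l)) ∪ neg(j)
  Rebuild:  d(neg(d(d(d(l, l, j) ∪ l ∪ l ∪ l ∪ l ∪ neg(j), d(j, j, l) ∪ d(l, l, j) ∪ j ∪ l, d(j ∪ l ∪ l ∪ l, j ∪ j, j ∪ j ∪ l)), d(d(j, l, j), j ∪ j ∪ j ∪ j, j ∪ l ∪ l) ∪ d(j ∪ j ∪ j ∪ l, d(j, j, l), j ∪ l) ∪ j ∪ j ∪ j ∪ j, j ∪ j ∪ j ∪ l ∪ l ∪ l)) ∪ neg(j), l, l)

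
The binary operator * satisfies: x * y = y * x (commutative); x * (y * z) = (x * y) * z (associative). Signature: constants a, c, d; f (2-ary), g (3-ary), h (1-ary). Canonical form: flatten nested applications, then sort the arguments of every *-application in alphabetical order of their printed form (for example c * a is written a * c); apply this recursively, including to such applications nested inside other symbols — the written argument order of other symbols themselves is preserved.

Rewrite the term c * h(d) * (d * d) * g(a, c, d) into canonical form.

Answer: c * d * d * g(a, c, d) * h(d)

Derivation:
Un-nest:  c * h(d) * d * d * g(a, c, d)
Sort:  c * d * d * g(a, c, d) * h(d)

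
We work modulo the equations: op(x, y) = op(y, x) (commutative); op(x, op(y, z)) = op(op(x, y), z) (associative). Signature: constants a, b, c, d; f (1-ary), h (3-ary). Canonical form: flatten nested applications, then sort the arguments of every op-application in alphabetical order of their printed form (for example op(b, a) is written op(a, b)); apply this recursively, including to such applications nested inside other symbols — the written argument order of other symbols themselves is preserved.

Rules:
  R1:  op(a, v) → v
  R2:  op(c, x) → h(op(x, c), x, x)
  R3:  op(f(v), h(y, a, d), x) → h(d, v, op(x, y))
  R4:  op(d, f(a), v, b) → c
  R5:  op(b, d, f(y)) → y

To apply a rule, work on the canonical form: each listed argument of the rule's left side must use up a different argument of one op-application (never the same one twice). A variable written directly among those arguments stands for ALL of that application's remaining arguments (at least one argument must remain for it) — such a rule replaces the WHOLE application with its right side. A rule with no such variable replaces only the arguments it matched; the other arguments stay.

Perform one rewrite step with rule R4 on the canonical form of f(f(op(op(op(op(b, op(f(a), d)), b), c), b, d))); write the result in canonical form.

Canonical form:  f(f(op(b, b, b, c, d, d, f(a))))
R4 matches:  uses b, d, f(a);  v := op(b, b, c, d)
The extension variable absorbs all remaining arguments, so the whole application is rewritten.
Result:  f(f(c))

Answer: f(f(c))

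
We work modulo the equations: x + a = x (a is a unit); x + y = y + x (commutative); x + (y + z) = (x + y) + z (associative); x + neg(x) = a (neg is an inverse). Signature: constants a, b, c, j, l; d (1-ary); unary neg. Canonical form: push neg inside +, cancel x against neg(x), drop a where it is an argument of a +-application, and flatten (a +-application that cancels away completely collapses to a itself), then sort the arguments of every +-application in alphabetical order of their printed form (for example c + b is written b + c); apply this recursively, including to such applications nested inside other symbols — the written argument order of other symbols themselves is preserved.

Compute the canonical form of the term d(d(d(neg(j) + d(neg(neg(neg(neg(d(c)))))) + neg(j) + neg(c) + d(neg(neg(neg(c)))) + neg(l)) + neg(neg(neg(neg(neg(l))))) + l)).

Answer: d(d(d(d(d(c)) + d(neg(c)) + neg(c) + neg(j) + neg(j) + neg(l))))

Derivation:
Focus inside:  d(neg(j) + d(neg(neg(neg(neg(d(c)))))) + neg(j) + neg(c) + d(neg(neg(neg(c)))) + neg(l)) + neg(neg(neg(neg(neg(l))))) + l
Push neg inside:  distribute neg over + and collapse double neg
Cancel inverse pairs:  l cancels
Collect terms:  d(d(d(c)) + d(neg(c)) + neg(c) + neg(j) + neg(j) + neg(l))
Rebuild:  d(d(d(d(d(c)) + d(neg(c)) + neg(c) + neg(j) + neg(j) + neg(l))))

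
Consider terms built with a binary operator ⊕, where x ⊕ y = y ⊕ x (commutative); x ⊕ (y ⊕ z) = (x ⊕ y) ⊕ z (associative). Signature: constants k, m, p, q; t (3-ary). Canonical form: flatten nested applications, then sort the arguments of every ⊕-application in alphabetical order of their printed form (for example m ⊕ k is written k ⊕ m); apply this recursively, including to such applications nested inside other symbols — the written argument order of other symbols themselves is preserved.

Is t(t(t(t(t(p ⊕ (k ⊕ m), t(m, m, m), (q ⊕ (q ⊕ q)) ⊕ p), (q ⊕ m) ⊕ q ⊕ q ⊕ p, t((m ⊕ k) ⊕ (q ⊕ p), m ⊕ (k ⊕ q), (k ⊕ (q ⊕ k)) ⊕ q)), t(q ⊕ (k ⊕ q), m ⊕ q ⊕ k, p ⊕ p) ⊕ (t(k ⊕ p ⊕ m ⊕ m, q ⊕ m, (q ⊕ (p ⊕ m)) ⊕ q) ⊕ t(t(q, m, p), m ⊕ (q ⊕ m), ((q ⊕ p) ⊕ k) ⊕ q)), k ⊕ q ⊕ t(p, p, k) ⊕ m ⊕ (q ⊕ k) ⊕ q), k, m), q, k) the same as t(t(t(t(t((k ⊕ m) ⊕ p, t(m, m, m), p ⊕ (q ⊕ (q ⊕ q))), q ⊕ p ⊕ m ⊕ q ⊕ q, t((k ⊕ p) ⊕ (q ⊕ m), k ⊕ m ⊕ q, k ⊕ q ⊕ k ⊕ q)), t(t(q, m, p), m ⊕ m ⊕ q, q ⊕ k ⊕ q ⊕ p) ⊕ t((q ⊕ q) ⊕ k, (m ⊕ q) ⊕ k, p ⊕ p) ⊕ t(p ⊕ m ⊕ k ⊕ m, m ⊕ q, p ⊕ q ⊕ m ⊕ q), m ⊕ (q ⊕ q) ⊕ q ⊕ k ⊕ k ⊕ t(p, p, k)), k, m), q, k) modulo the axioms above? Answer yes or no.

Answer: yes — both canonical forms are t(t(t(t(t(k ⊕ m ⊕ p, t(m, m, m), p ⊕ q ⊕ q ⊕ q), m ⊕ p ⊕ q ⊕ q ⊕ q, t(k ⊕ m ⊕ p ⊕ q, k ⊕ m ⊕ q, k ⊕ k ⊕ q ⊕ q)), t(k ⊕ m ⊕ m ⊕ p, m ⊕ q, m ⊕ p ⊕ q ⊕ q) ⊕ t(k ⊕ q ⊕ q, k ⊕ m ⊕ q, p ⊕ p) ⊕ t(t(q, m, p), m ⊕ m ⊕ q, k ⊕ p ⊕ q ⊕ q), k ⊕ k ⊕ m ⊕ q ⊕ q ⊕ q ⊕ t(p, p, k)), k, m), q, k)

Derivation:
Left:  t(t(t(t(t(p ⊕ (k ⊕ m), t(m, m, m), (q ⊕ (q ⊕ q)) ⊕ p), (q ⊕ m) ⊕ q ⊕ q ⊕ p, t((m ⊕ k) ⊕ (q ⊕ p), m ⊕ (k ⊕ q), (k ⊕ (q ⊕ k)) ⊕ q)), t(q ⊕ (k ⊕ q), m ⊕ q ⊕ k, p ⊕ p) ⊕ (t(k ⊕ p ⊕ m ⊕ m, q ⊕ m, (q ⊕ (p ⊕ m)) ⊕ q) ⊕ t(t(q, m, p), m ⊕ (q ⊕ m), ((q ⊕ p) ⊕ k) ⊕ q)), k ⊕ q ⊕ t(p, p, k) ⊕ m ⊕ (q ⊕ k) ⊕ q), k, m), q, k)
  Focus inside:  t(q ⊕ (k ⊕ q), m ⊕ q ⊕ k, p ⊕ p) ⊕ (t(k ⊕ p ⊕ m ⊕ m, q ⊕ m, (q ⊕ (p ⊕ m)) ⊕ q) ⊕ t(t(q, m, p), m ⊕ (q ⊕ m), ((q ⊕ p) ⊕ k) ⊕ q))
  Merge nested applications:  t(q ⊕ (k ⊕ q), m ⊕ q ⊕ k, p ⊕ p) ⊕ t(k ⊕ p ⊕ m ⊕ m, q ⊕ m, (q ⊕ (p ⊕ m)) ⊕ q) ⊕ t(t(q, m, p), m ⊕ (q ⊕ m), ((q ⊕ p) ⊕ k) ⊕ q)
  Simplify inside:  t(q ⊕ (k ⊕ q), m ⊕ q ⊕ k, p ⊕ p)  →  t(k ⊕ q ⊕ q, k ⊕ m ⊕ q, p ⊕ p)
  Simplify inside:  t(k ⊕ p ⊕ m ⊕ m, q ⊕ m, (q ⊕ (p ⊕ m)) ⊕ q)  →  t(k ⊕ m ⊕ m ⊕ p, m ⊕ q, m ⊕ p ⊕ q ⊕ q)
  Simplify inside:  t(t(q, m, p), m ⊕ (q ⊕ m), ((q ⊕ p) ⊕ k) ⊕ q)  →  t(t(q, m, p), m ⊕ m ⊕ q, k ⊕ p ⊕ q ⊕ q)
  Order the arguments:  t(k ⊕ m ⊕ m ⊕ p, m ⊕ q, m ⊕ p ⊕ q ⊕ q) ⊕ t(k ⊕ q ⊕ q, k ⊕ m ⊕ q, p ⊕ p) ⊕ t(t(q, m, p), m ⊕ m ⊕ q, k ⊕ p ⊕ q ⊕ q)
  Put back:  t(t(t(t(t(k ⊕ m ⊕ p, t(m, m, m), p ⊕ q ⊕ q ⊕ q), m ⊕ p ⊕ q ⊕ q ⊕ q, t(k ⊕ m ⊕ p ⊕ q, k ⊕ m ⊕ q, k ⊕ k ⊕ q ⊕ q)), t(k ⊕ m ⊕ m ⊕ p, m ⊕ q, m ⊕ p ⊕ q ⊕ q) ⊕ t(k ⊕ q ⊕ q, k ⊕ m ⊕ q, p ⊕ p) ⊕ t(t(q, m, p), m ⊕ m ⊕ q, k ⊕ p ⊕ q ⊕ q), k ⊕ k ⊕ m ⊕ q ⊕ q ⊕ q ⊕ t(p, p, k)), k, m), q, k)
Right:  t(t(t(t(t((k ⊕ m) ⊕ p, t(m, m, m), p ⊕ (q ⊕ (q ⊕ q))), q ⊕ p ⊕ m ⊕ q ⊕ q, t((k ⊕ p) ⊕ (q ⊕ m), k ⊕ m ⊕ q, k ⊕ q ⊕ k ⊕ q)), t(t(q, m, p), m ⊕ m ⊕ q, q ⊕ k ⊕ q ⊕ p) ⊕ t((q ⊕ q) ⊕ k, (m ⊕ q) ⊕ k, p ⊕ p) ⊕ t(p ⊕ m ⊕ k ⊕ m, m ⊕ q, p ⊕ q ⊕ m ⊕ q), m ⊕ (q ⊕ q) ⊕ q ⊕ k ⊕ k ⊕ t(p, p, k)), k, m), q, k)
  Work inside:  t(t(q, m, p), m ⊕ m ⊕ q, q ⊕ k ⊕ q ⊕ p) ⊕ t((q ⊕ q) ⊕ k, (m ⊕ q) ⊕ k, p ⊕ p) ⊕ t(p ⊕ m ⊕ k ⊕ m, m ⊕ q, p ⊕ q ⊕ m ⊕ q)
  Inside:  t(t(q, m, p), m ⊕ m ⊕ q, q ⊕ k ⊕ q ⊕ p)  →  t(t(q, m, p), m ⊕ m ⊕ q, k ⊕ p ⊕ q ⊕ q)
  Simplify inside:  t((q ⊕ q) ⊕ k, (m ⊕ q) ⊕ k, p ⊕ p)  →  t(k ⊕ q ⊕ q, k ⊕ m ⊕ q, p ⊕ p)
  Simplify inside:  t(p ⊕ m ⊕ k ⊕ m, m ⊕ q, p ⊕ q ⊕ m ⊕ q)  →  t(k ⊕ m ⊕ m ⊕ p, m ⊕ q, m ⊕ p ⊕ q ⊕ q)
  Order the arguments:  t(k ⊕ m ⊕ m ⊕ p, m ⊕ q, m ⊕ p ⊕ q ⊕ q) ⊕ t(k ⊕ q ⊕ q, k ⊕ m ⊕ q, p ⊕ p) ⊕ t(t(q, m, p), m ⊕ m ⊕ q, k ⊕ p ⊕ q ⊕ q)
  Reassemble:  t(t(t(t(t(k ⊕ m ⊕ p, t(m, m, m), p ⊕ q ⊕ q ⊕ q), m ⊕ p ⊕ q ⊕ q ⊕ q, t(k ⊕ m ⊕ p ⊕ q, k ⊕ m ⊕ q, k ⊕ k ⊕ q ⊕ q)), t(k ⊕ m ⊕ m ⊕ p, m ⊕ q, m ⊕ p ⊕ q ⊕ q) ⊕ t(k ⊕ q ⊕ q, k ⊕ m ⊕ q, p ⊕ p) ⊕ t(t(q, m, p), m ⊕ m ⊕ q, k ⊕ p ⊕ q ⊕ q), k ⊕ k ⊕ m ⊕ q ⊕ q ⊕ q ⊕ t(p, p, k)), k, m), q, k)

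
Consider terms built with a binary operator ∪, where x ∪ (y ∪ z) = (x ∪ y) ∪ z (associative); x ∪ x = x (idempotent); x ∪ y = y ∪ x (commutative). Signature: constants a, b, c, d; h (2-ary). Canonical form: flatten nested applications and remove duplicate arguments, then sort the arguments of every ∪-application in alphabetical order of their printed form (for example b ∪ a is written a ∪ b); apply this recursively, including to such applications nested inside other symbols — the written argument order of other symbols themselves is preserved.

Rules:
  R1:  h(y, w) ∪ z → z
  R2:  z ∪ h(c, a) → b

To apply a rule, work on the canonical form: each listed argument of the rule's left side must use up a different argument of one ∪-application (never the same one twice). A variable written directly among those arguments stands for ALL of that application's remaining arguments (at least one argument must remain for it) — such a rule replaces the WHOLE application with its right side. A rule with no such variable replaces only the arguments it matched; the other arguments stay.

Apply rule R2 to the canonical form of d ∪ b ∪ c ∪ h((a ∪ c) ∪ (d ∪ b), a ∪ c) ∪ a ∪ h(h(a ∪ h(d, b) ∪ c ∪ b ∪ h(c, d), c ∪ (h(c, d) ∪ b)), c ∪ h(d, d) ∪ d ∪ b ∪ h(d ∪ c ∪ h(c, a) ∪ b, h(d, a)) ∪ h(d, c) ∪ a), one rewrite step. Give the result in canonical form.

Canonical form:  a ∪ b ∪ c ∪ d ∪ h(a ∪ b ∪ c ∪ d, a ∪ c) ∪ h(h(a ∪ b ∪ c ∪ h(c, d) ∪ h(d, b), b ∪ c ∪ h(c, d)), a ∪ b ∪ c ∪ d ∪ h(b ∪ c ∪ d ∪ h(c, a), h(d, a)) ∪ h(d, c) ∪ h(d, d))
Match R2:  consume h(c, a);  z := b ∪ c ∪ d
The variable takes the whole remainder — replace the entire application.
New term:  a ∪ b ∪ c ∪ d ∪ h(a ∪ b ∪ c ∪ d, a ∪ c) ∪ h(h(a ∪ b ∪ c ∪ h(c, d) ∪ h(d, b), b ∪ c ∪ h(c, d)), a ∪ b ∪ c ∪ d ∪ h(b, h(d, a)) ∪ h(d, c) ∪ h(d, d))

Answer: a ∪ b ∪ c ∪ d ∪ h(a ∪ b ∪ c ∪ d, a ∪ c) ∪ h(h(a ∪ b ∪ c ∪ h(c, d) ∪ h(d, b), b ∪ c ∪ h(c, d)), a ∪ b ∪ c ∪ d ∪ h(b, h(d, a)) ∪ h(d, c) ∪ h(d, d))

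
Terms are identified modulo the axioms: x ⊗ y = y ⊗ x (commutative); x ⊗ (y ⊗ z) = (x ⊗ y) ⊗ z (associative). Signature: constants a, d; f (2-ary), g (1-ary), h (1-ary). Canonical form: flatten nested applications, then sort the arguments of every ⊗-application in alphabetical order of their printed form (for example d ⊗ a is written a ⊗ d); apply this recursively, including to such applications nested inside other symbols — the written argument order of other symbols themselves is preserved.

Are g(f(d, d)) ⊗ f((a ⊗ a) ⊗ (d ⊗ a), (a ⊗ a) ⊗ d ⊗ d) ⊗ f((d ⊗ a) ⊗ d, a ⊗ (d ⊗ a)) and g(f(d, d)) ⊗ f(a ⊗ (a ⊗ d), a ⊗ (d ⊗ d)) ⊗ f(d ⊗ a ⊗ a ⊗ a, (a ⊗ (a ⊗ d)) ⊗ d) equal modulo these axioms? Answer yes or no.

Left:  g(f(d, d)) ⊗ f((a ⊗ a) ⊗ (d ⊗ a), (a ⊗ a) ⊗ d ⊗ d) ⊗ f((d ⊗ a) ⊗ d, a ⊗ (d ⊗ a))
  Simplify inside:  f((a ⊗ a) ⊗ (d ⊗ a), (a ⊗ a) ⊗ d ⊗ d)  →  f(a ⊗ a ⊗ a ⊗ d, a ⊗ a ⊗ d ⊗ d)
  Canonicalize subterm:  f((d ⊗ a) ⊗ d, a ⊗ (d ⊗ a))  →  f(a ⊗ d ⊗ d, a ⊗ a ⊗ d)
  Order the arguments:  f(a ⊗ a ⊗ a ⊗ d, a ⊗ a ⊗ d ⊗ d) ⊗ f(a ⊗ d ⊗ d, a ⊗ a ⊗ d) ⊗ g(f(d, d))
Right:  g(f(d, d)) ⊗ f(a ⊗ (a ⊗ d), a ⊗ (d ⊗ d)) ⊗ f(d ⊗ a ⊗ a ⊗ a, (a ⊗ (a ⊗ d)) ⊗ d)
  Simplify inside:  f(a ⊗ (a ⊗ d), a ⊗ (d ⊗ d))  →  f(a ⊗ a ⊗ d, a ⊗ d ⊗ d)
  Canonicalize subterm:  f(d ⊗ a ⊗ a ⊗ a, (a ⊗ (a ⊗ d)) ⊗ d)  →  f(a ⊗ a ⊗ a ⊗ d, a ⊗ a ⊗ d ⊗ d)
  Sort:  f(a ⊗ a ⊗ a ⊗ d, a ⊗ a ⊗ d ⊗ d) ⊗ f(a ⊗ a ⊗ d, a ⊗ d ⊗ d) ⊗ g(f(d, d))

Answer: no — f(a ⊗ a ⊗ a ⊗ d, a ⊗ a ⊗ d ⊗ d) ⊗ f(a ⊗ d ⊗ d, a ⊗ a ⊗ d) ⊗ g(f(d, d)) vs f(a ⊗ a ⊗ a ⊗ d, a ⊗ a ⊗ d ⊗ d) ⊗ f(a ⊗ a ⊗ d, a ⊗ d ⊗ d) ⊗ g(f(d, d))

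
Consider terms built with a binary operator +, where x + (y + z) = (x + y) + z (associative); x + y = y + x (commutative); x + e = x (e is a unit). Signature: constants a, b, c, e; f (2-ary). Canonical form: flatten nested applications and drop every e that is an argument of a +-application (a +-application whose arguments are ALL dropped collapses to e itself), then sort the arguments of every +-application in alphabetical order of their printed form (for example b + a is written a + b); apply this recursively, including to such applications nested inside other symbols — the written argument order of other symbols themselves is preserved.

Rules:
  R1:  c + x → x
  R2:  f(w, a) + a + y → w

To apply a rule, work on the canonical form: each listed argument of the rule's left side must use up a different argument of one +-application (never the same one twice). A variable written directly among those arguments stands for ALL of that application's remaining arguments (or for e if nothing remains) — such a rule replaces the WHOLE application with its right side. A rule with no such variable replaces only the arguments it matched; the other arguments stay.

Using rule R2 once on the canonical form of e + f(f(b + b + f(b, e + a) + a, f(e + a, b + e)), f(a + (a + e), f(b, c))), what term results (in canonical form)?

Answer: f(f(b, f(a, b)), f(a + a, f(b, c)))

Derivation:
Canonical form:  f(f(a + b + b + f(b, a), f(a, b)), f(a + a, f(b, c)))
R2 matches:  uses a, f(b, a);  w := b, y := b + b
The variable takes the whole remainder — replace the entire application.
Result:  f(f(b, f(a, b)), f(a + a, f(b, c)))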